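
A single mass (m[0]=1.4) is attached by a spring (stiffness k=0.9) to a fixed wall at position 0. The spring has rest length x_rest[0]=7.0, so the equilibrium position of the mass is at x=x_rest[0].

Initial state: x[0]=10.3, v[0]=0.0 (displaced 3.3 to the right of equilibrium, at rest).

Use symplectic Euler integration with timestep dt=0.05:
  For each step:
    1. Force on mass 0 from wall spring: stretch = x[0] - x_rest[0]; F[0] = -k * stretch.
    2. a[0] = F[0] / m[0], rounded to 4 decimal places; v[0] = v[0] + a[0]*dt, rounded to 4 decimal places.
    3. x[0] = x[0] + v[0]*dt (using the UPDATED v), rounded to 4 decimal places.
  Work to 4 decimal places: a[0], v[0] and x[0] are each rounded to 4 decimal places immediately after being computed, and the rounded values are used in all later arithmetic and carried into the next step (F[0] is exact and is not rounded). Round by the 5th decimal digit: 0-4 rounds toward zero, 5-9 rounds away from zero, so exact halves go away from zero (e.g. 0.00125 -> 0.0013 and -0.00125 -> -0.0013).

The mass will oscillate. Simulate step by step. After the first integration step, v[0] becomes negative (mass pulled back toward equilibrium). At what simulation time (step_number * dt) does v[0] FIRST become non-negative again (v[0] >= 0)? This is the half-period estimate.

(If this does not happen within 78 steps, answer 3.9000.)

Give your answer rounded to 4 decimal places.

Step 0: x=[10.3000] v=[0.0000]
Step 1: x=[10.2947] v=[-0.1061]
Step 2: x=[10.2841] v=[-0.2120]
Step 3: x=[10.2682] v=[-0.3176]
Step 4: x=[10.2471] v=[-0.4227]
Step 5: x=[10.2207] v=[-0.5271]
Step 6: x=[10.1892] v=[-0.6306]
Step 7: x=[10.1525] v=[-0.7331]
Step 8: x=[10.1108] v=[-0.8344]
Step 9: x=[10.0641] v=[-0.9344]
Step 10: x=[10.0125] v=[-1.0329]
Step 11: x=[9.9560] v=[-1.1297]
Step 12: x=[9.8948] v=[-1.2247]
Step 13: x=[9.8289] v=[-1.3177]
Step 14: x=[9.7585] v=[-1.4086]
Step 15: x=[9.6836] v=[-1.4973]
Step 16: x=[9.6044] v=[-1.5836]
Step 17: x=[9.5210] v=[-1.6673]
Step 18: x=[9.4336] v=[-1.7483]
Step 19: x=[9.3423] v=[-1.8265]
Step 20: x=[9.2472] v=[-1.9018]
Step 21: x=[9.1485] v=[-1.9740]
Step 22: x=[9.0463] v=[-2.0431]
Step 23: x=[8.9409] v=[-2.1089]
Step 24: x=[8.8323] v=[-2.1713]
Step 25: x=[8.7208] v=[-2.2302]
Step 26: x=[8.6065] v=[-2.2855]
Step 27: x=[8.4896] v=[-2.3371]
Step 28: x=[8.3704] v=[-2.3850]
Step 29: x=[8.2489] v=[-2.4291]
Step 30: x=[8.1254] v=[-2.4692]
Step 31: x=[8.0001] v=[-2.5054]
Step 32: x=[7.8732] v=[-2.5375]
Step 33: x=[7.7449] v=[-2.5656]
Step 34: x=[7.6154] v=[-2.5895]
Step 35: x=[7.4849] v=[-2.6093]
Step 36: x=[7.3537] v=[-2.6249]
Step 37: x=[7.2219] v=[-2.6363]
Step 38: x=[7.0897] v=[-2.6434]
Step 39: x=[6.9574] v=[-2.6463]
Step 40: x=[6.8252] v=[-2.6449]
Step 41: x=[6.6932] v=[-2.6393]
Step 42: x=[6.5617] v=[-2.6294]
Step 43: x=[6.4309] v=[-2.6153]
Step 44: x=[6.3011] v=[-2.5970]
Step 45: x=[6.1724] v=[-2.5745]
Step 46: x=[6.0450] v=[-2.5479]
Step 47: x=[5.9191] v=[-2.5172]
Step 48: x=[5.7950] v=[-2.4825]
Step 49: x=[5.6728] v=[-2.4438]
Step 50: x=[5.5527] v=[-2.4011]
Step 51: x=[5.4350] v=[-2.3546]
Step 52: x=[5.3198] v=[-2.3043]
Step 53: x=[5.2073] v=[-2.2503]
Step 54: x=[5.0977] v=[-2.1927]
Step 55: x=[4.9911] v=[-2.1316]
Step 56: x=[4.8878] v=[-2.0670]
Step 57: x=[4.7878] v=[-1.9991]
Step 58: x=[4.6914] v=[-1.9280]
Step 59: x=[4.5987] v=[-1.8538]
Step 60: x=[4.5099] v=[-1.7766]
Step 61: x=[4.4251] v=[-1.6966]
Step 62: x=[4.3444] v=[-1.6138]
Step 63: x=[4.2680] v=[-1.5284]
Step 64: x=[4.1960] v=[-1.4406]
Step 65: x=[4.1285] v=[-1.3505]
Step 66: x=[4.0656] v=[-1.2582]
Step 67: x=[4.0074] v=[-1.1639]
Step 68: x=[3.9540] v=[-1.0677]
Step 69: x=[3.9055] v=[-0.9698]
Step 70: x=[3.8620] v=[-0.8703]
Step 71: x=[3.8235] v=[-0.7694]
Step 72: x=[3.7901] v=[-0.6673]
Step 73: x=[3.7619] v=[-0.5641]
Step 74: x=[3.7389] v=[-0.4600]
Step 75: x=[3.7211] v=[-0.3552]
Step 76: x=[3.7086] v=[-0.2498]
Step 77: x=[3.7014] v=[-0.1440]
Step 78: x=[3.6995] v=[-0.0380]
v[0] did not become non-negative within 78 steps; using fallback time=3.9000

Answer: 3.9000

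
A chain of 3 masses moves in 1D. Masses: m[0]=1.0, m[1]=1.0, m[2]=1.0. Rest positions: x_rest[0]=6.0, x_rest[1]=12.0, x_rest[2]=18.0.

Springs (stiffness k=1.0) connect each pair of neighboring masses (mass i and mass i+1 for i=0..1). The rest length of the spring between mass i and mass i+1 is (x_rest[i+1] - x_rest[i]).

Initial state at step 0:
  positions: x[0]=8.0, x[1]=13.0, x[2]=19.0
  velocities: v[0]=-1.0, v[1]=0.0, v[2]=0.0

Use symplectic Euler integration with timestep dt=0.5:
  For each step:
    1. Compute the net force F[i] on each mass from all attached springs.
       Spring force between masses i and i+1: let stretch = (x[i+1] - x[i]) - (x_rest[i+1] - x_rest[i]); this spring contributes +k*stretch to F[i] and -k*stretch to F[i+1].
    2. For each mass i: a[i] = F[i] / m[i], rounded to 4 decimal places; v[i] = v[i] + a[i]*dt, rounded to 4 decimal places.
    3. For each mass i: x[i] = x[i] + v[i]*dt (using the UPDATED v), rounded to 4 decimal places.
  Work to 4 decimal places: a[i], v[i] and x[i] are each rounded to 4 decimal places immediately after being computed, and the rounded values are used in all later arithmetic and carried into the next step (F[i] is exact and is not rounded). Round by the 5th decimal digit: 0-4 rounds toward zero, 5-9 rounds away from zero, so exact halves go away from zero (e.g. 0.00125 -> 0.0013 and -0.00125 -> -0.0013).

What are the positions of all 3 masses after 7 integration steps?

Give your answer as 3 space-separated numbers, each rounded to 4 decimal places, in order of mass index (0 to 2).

Step 0: x=[8.0000 13.0000 19.0000] v=[-1.0000 0.0000 0.0000]
Step 1: x=[7.2500 13.2500 19.0000] v=[-1.5000 0.5000 0.0000]
Step 2: x=[6.5000 13.4375 19.0625] v=[-1.5000 0.3750 0.1250]
Step 3: x=[5.9844 13.2969 19.2188] v=[-1.0313 -0.2813 0.3125]
Step 4: x=[5.7969 12.8086 19.3946] v=[-0.3751 -0.9766 0.3516]
Step 5: x=[5.8623 12.2139 19.4239] v=[0.1308 -1.1895 0.0586]
Step 6: x=[6.0156 11.8338 19.1507] v=[0.3066 -0.7603 -0.5464]
Step 7: x=[6.1235 11.8283 18.5483] v=[0.2157 -0.0110 -1.2049]

Answer: 6.1235 11.8283 18.5483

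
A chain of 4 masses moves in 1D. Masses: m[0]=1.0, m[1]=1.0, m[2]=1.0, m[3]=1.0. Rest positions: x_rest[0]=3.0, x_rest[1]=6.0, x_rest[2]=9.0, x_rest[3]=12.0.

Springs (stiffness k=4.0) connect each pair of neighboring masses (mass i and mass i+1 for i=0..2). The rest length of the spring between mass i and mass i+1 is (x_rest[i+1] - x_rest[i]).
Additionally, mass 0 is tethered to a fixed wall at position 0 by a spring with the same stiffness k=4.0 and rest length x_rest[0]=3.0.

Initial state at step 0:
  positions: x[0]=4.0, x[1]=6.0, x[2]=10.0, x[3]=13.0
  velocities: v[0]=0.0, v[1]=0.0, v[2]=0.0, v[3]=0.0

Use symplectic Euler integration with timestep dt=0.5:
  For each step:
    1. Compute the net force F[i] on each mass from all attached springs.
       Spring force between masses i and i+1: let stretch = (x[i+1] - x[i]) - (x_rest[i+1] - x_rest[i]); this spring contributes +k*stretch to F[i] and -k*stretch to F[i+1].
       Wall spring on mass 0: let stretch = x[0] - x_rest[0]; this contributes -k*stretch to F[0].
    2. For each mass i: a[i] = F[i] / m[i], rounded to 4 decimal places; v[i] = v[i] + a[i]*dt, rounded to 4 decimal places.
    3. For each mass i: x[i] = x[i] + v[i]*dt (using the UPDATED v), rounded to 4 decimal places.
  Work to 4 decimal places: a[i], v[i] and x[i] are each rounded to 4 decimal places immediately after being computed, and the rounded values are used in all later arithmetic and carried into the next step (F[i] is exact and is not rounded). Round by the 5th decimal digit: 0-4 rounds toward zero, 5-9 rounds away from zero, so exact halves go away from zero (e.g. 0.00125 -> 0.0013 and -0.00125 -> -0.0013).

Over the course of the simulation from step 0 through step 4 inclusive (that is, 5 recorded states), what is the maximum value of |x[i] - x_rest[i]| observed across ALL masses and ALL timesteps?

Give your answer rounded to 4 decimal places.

Step 0: x=[4.0000 6.0000 10.0000 13.0000] v=[0.0000 0.0000 0.0000 0.0000]
Step 1: x=[2.0000 8.0000 9.0000 13.0000] v=[-4.0000 4.0000 -2.0000 0.0000]
Step 2: x=[4.0000 5.0000 11.0000 12.0000] v=[4.0000 -6.0000 4.0000 -2.0000]
Step 3: x=[3.0000 7.0000 8.0000 13.0000] v=[-2.0000 4.0000 -6.0000 2.0000]
Step 4: x=[3.0000 6.0000 9.0000 12.0000] v=[0.0000 -2.0000 2.0000 -2.0000]
Max displacement = 2.0000

Answer: 2.0000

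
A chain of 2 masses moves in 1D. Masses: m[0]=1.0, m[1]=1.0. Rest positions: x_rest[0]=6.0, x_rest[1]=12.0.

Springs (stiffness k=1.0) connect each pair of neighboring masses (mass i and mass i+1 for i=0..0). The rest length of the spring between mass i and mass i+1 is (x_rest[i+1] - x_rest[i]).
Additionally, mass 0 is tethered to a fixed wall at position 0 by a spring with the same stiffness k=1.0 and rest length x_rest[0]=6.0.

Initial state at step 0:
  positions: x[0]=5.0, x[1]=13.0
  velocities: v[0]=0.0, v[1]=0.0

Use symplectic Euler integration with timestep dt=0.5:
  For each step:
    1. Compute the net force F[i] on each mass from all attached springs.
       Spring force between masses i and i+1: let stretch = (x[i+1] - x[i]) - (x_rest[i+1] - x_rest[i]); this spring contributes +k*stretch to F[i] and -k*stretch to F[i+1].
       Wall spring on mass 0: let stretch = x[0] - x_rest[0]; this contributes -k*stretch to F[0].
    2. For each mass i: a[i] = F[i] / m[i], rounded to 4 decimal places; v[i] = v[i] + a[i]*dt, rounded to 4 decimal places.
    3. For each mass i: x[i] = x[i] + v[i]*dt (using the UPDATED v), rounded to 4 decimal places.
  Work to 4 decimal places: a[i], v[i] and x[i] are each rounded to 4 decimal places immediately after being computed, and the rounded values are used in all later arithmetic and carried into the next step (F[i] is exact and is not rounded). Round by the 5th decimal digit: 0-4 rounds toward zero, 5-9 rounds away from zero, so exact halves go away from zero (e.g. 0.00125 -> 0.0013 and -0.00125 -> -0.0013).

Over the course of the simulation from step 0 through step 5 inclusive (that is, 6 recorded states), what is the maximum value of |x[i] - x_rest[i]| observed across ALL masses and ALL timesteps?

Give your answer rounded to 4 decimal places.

Answer: 1.3282

Derivation:
Step 0: x=[5.0000 13.0000] v=[0.0000 0.0000]
Step 1: x=[5.7500 12.5000] v=[1.5000 -1.0000]
Step 2: x=[6.7500 11.8125] v=[2.0000 -1.3750]
Step 3: x=[7.3282 11.3594] v=[1.1563 -0.9063]
Step 4: x=[7.0821 11.3985] v=[-0.4922 0.0781]
Step 5: x=[6.1446 11.8585] v=[-1.8751 0.9199]
Max displacement = 1.3282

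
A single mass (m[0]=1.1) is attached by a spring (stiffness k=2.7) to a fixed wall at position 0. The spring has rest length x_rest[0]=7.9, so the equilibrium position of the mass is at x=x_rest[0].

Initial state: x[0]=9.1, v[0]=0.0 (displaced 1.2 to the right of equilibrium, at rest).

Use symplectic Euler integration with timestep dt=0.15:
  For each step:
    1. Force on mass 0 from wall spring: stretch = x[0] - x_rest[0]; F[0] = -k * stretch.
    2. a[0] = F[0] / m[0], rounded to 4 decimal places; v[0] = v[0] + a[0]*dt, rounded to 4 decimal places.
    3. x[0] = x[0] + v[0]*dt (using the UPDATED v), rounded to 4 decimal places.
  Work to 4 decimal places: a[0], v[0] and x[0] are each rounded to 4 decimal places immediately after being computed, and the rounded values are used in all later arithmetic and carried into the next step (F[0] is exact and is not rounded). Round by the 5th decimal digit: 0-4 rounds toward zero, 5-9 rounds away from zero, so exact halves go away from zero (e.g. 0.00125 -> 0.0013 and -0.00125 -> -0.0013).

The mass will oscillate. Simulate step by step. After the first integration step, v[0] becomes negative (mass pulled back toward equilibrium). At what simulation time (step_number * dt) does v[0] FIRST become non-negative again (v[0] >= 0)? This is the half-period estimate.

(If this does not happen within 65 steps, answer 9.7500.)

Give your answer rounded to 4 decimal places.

Step 0: x=[9.1000] v=[0.0000]
Step 1: x=[9.0337] v=[-0.4418]
Step 2: x=[8.9048] v=[-0.8592]
Step 3: x=[8.7204] v=[-1.2291]
Step 4: x=[8.4907] v=[-1.5312]
Step 5: x=[8.2284] v=[-1.7487]
Step 6: x=[7.9480] v=[-1.8696]
Step 7: x=[7.6649] v=[-1.8873]
Step 8: x=[7.3948] v=[-1.8007]
Step 9: x=[7.1526] v=[-1.6147]
Step 10: x=[6.9517] v=[-1.3395]
Step 11: x=[6.8031] v=[-0.9904]
Step 12: x=[6.7151] v=[-0.5865]
Step 13: x=[6.6926] v=[-0.1502]
Step 14: x=[6.7367] v=[0.2943]
First v>=0 after going negative at step 14, time=2.1000

Answer: 2.1000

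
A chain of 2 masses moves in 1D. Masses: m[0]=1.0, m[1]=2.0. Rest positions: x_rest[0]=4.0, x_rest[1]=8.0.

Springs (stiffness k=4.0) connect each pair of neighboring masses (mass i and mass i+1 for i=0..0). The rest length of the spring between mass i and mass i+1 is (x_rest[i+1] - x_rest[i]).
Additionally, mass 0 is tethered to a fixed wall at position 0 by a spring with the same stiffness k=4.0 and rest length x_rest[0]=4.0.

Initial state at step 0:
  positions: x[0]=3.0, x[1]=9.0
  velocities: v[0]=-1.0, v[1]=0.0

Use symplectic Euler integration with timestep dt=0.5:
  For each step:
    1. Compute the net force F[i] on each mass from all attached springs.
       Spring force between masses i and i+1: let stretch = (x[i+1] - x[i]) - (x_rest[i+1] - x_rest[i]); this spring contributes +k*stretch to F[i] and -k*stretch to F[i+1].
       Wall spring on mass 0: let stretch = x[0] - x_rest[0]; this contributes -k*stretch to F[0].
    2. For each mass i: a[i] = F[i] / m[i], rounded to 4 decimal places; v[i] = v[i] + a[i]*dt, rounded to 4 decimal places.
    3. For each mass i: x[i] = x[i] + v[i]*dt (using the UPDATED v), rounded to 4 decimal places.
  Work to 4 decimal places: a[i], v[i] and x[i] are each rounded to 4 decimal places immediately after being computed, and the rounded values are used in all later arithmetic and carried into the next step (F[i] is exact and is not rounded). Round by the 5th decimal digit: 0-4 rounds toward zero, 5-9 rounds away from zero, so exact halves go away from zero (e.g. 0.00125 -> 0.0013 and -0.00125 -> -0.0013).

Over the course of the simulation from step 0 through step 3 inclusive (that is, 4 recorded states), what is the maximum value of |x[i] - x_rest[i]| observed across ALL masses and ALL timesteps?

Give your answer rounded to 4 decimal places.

Step 0: x=[3.0000 9.0000] v=[-1.0000 0.0000]
Step 1: x=[5.5000 8.0000] v=[5.0000 -2.0000]
Step 2: x=[5.0000 7.7500] v=[-1.0000 -0.5000]
Step 3: x=[2.2500 8.1250] v=[-5.5000 0.7500]
Max displacement = 1.7500

Answer: 1.7500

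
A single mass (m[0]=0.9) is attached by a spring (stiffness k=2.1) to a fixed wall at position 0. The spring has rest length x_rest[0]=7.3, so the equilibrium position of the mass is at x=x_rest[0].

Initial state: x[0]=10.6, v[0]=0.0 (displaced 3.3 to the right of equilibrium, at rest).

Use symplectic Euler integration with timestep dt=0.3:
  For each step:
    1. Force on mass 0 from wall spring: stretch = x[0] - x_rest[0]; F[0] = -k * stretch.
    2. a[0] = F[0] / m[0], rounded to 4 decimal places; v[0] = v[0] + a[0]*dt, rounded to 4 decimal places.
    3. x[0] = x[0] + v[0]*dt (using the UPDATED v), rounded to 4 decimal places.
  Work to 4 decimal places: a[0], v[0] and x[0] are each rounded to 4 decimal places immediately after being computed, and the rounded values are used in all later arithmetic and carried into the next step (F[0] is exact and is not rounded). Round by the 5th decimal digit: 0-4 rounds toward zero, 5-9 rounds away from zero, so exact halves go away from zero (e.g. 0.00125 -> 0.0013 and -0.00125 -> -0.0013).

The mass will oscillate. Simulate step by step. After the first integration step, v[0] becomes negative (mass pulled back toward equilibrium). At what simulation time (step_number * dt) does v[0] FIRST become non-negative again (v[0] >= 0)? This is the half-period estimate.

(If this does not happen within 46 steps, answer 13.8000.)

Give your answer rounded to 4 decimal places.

Answer: 2.1000

Derivation:
Step 0: x=[10.6000] v=[0.0000]
Step 1: x=[9.9070] v=[-2.3100]
Step 2: x=[8.6665] v=[-4.1349]
Step 3: x=[7.1391] v=[-5.0915]
Step 4: x=[5.6454] v=[-4.9789]
Step 5: x=[4.4992] v=[-3.8207]
Step 6: x=[3.9412] v=[-1.8601]
Step 7: x=[4.0885] v=[0.4911]
First v>=0 after going negative at step 7, time=2.1000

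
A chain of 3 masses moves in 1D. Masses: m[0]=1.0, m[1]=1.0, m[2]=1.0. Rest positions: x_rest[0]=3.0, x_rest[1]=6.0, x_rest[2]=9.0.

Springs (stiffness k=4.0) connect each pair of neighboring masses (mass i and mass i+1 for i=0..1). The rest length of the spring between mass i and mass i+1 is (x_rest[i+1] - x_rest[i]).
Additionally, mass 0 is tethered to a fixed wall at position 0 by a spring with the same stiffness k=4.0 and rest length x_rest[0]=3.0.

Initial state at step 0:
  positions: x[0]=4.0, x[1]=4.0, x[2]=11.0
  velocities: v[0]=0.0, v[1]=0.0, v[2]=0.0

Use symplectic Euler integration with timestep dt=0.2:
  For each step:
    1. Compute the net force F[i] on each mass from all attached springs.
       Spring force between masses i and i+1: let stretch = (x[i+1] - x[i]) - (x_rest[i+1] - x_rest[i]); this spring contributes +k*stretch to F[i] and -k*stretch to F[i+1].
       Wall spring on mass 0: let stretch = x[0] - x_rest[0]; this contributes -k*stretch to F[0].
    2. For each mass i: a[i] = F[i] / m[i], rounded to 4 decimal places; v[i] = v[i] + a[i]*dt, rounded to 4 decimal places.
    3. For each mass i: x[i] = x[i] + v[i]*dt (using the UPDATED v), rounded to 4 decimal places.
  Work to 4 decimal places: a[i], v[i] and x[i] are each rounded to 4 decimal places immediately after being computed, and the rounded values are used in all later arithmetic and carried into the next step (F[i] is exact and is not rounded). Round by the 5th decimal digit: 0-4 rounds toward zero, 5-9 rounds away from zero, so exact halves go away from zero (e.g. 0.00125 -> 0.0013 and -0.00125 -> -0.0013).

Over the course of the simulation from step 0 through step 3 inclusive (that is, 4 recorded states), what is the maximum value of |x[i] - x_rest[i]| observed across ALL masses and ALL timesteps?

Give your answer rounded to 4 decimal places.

Step 0: x=[4.0000 4.0000 11.0000] v=[0.0000 0.0000 0.0000]
Step 1: x=[3.3600 5.1200 10.3600] v=[-3.2000 5.6000 -3.2000]
Step 2: x=[2.4640 6.7968 9.3616] v=[-4.4800 8.3840 -4.9920]
Step 3: x=[1.8670 8.1907 8.4328] v=[-2.9850 6.9696 -4.6438]
Max displacement = 2.1907

Answer: 2.1907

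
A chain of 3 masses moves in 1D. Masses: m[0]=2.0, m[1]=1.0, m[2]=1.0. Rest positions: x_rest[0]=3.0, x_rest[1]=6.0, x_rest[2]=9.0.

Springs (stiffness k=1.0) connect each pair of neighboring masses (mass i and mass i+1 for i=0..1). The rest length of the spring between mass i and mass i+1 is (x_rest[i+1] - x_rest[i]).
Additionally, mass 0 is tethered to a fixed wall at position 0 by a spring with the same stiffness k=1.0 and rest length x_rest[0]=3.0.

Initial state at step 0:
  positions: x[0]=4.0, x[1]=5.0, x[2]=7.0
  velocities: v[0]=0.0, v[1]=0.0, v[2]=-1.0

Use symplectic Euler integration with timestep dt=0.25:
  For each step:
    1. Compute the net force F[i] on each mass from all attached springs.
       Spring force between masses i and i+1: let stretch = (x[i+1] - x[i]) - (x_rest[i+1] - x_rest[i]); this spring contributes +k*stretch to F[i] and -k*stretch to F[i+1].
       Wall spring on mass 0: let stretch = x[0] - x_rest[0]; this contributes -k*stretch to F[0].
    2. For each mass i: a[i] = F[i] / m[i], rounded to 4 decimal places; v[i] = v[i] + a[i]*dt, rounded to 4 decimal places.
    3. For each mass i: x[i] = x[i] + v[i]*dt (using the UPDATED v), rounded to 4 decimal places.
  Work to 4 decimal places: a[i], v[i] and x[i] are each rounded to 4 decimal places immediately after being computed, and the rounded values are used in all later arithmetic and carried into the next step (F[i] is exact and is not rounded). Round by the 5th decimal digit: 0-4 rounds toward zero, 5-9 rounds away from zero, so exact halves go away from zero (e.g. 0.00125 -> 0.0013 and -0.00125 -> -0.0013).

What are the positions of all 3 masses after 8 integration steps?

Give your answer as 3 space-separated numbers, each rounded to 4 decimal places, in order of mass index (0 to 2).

Answer: 1.8580 5.1276 7.9428

Derivation:
Step 0: x=[4.0000 5.0000 7.0000] v=[0.0000 0.0000 -1.0000]
Step 1: x=[3.9063 5.0625 6.8125] v=[-0.3750 0.2500 -0.7500]
Step 2: x=[3.7266 5.1621 6.7031] v=[-0.7188 0.3985 -0.4375]
Step 3: x=[3.4753 5.2683 6.6849] v=[-1.0052 0.4249 -0.0728]
Step 4: x=[3.1714 5.3510 6.7657] v=[-1.2155 0.3308 0.3231]
Step 5: x=[2.8365 5.3859 6.9456] v=[-1.3395 0.1396 0.7194]
Step 6: x=[2.4927 5.3590 7.2155] v=[-1.3754 -0.1078 1.0795]
Step 7: x=[2.1605 5.2689 7.5569] v=[-1.3287 -0.3603 1.3654]
Step 8: x=[1.8580 5.1276 7.9428] v=[-1.2102 -0.5654 1.5434]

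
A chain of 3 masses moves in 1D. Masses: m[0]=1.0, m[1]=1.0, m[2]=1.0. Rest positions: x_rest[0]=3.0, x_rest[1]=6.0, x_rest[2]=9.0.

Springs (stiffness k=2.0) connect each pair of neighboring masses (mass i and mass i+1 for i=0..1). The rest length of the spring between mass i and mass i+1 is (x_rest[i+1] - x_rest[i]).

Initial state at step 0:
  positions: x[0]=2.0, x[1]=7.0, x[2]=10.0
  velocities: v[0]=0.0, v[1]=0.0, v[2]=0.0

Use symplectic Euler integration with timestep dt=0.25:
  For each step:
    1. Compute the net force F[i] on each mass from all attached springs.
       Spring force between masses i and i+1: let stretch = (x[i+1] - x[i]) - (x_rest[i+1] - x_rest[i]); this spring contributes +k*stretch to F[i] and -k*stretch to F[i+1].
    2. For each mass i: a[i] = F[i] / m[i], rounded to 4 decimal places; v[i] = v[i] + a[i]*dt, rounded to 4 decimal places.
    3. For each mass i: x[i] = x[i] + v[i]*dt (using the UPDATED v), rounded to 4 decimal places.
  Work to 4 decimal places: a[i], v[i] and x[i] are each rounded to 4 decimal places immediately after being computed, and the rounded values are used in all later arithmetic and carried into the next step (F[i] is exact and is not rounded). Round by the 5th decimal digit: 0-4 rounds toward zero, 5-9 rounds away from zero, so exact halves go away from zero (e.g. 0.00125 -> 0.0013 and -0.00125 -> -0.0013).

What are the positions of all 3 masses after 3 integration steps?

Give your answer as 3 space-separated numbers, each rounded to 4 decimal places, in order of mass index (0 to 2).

Answer: 3.2071 5.9336 9.8594

Derivation:
Step 0: x=[2.0000 7.0000 10.0000] v=[0.0000 0.0000 0.0000]
Step 1: x=[2.2500 6.7500 10.0000] v=[1.0000 -1.0000 0.0000]
Step 2: x=[2.6875 6.3438 9.9688] v=[1.7500 -1.6250 -0.1250]
Step 3: x=[3.2071 5.9336 9.8594] v=[2.0782 -1.6407 -0.4375]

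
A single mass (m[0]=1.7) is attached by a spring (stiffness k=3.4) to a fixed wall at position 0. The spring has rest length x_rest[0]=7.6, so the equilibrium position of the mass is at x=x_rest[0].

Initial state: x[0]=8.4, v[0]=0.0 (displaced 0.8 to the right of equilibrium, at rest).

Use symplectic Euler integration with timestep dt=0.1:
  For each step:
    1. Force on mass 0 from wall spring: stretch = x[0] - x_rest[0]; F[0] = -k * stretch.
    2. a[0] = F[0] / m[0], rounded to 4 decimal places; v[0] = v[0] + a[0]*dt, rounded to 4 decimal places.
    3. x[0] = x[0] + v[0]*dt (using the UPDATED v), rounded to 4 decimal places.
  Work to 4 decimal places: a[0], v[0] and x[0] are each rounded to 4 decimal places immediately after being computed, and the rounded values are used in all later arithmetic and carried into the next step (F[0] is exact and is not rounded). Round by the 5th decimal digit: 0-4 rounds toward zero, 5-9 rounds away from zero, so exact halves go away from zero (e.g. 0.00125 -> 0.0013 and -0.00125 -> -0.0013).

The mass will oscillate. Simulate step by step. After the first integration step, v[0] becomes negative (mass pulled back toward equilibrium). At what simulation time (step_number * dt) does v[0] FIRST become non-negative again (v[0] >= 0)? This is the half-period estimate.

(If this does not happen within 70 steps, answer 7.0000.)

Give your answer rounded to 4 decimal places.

Answer: 2.3000

Derivation:
Step 0: x=[8.4000] v=[0.0000]
Step 1: x=[8.3840] v=[-0.1600]
Step 2: x=[8.3523] v=[-0.3168]
Step 3: x=[8.3056] v=[-0.4673]
Step 4: x=[8.2448] v=[-0.6084]
Step 5: x=[8.1711] v=[-0.7374]
Step 6: x=[8.0859] v=[-0.8516]
Step 7: x=[7.9910] v=[-0.9488]
Step 8: x=[7.8883] v=[-1.0270]
Step 9: x=[7.7798] v=[-1.0847]
Step 10: x=[7.6677] v=[-1.1207]
Step 11: x=[7.5543] v=[-1.1342]
Step 12: x=[7.4418] v=[-1.1251]
Step 13: x=[7.3325] v=[-1.0935]
Step 14: x=[7.2285] v=[-1.0400]
Step 15: x=[7.1319] v=[-0.9657]
Step 16: x=[7.0447] v=[-0.8721]
Step 17: x=[6.9686] v=[-0.7610]
Step 18: x=[6.9051] v=[-0.6347]
Step 19: x=[6.8555] v=[-0.4957]
Step 20: x=[6.8208] v=[-0.3468]
Step 21: x=[6.8017] v=[-0.1910]
Step 22: x=[6.7986] v=[-0.0313]
Step 23: x=[6.8115] v=[0.1290]
First v>=0 after going negative at step 23, time=2.3000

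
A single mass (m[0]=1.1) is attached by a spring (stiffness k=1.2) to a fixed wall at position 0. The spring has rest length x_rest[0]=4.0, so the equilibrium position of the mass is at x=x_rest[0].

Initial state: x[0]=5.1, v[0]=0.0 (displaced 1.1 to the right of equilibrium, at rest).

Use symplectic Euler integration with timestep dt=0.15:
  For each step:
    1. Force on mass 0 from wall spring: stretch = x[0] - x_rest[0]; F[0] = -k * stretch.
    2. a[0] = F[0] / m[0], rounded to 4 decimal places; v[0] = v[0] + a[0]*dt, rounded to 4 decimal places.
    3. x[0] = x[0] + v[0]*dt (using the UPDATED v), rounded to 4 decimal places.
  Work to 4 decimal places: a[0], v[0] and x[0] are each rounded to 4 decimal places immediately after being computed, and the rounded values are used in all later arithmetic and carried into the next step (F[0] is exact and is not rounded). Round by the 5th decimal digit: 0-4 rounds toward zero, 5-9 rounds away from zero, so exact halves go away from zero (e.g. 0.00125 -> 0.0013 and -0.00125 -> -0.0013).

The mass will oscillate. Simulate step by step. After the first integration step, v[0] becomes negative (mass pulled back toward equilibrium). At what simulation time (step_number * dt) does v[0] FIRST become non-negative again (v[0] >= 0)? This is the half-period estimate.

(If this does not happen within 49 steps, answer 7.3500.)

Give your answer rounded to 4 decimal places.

Step 0: x=[5.1000] v=[0.0000]
Step 1: x=[5.0730] v=[-0.1800]
Step 2: x=[5.0197] v=[-0.3556]
Step 3: x=[4.9413] v=[-0.5225]
Step 4: x=[4.8398] v=[-0.6765]
Step 5: x=[4.7177] v=[-0.8139]
Step 6: x=[4.5780] v=[-0.9313]
Step 7: x=[4.4241] v=[-1.0259]
Step 8: x=[4.2598] v=[-1.0953]
Step 9: x=[4.0891] v=[-1.1378]
Step 10: x=[3.9162] v=[-1.1524]
Step 11: x=[3.7454] v=[-1.1387]
Step 12: x=[3.5809] v=[-1.0970]
Step 13: x=[3.4266] v=[-1.0284]
Step 14: x=[3.2864] v=[-0.9346]
Step 15: x=[3.1637] v=[-0.8178]
Step 16: x=[3.0616] v=[-0.6810]
Step 17: x=[2.9825] v=[-0.5274]
Step 18: x=[2.9284] v=[-0.3609]
Step 19: x=[2.9006] v=[-0.1856]
Step 20: x=[2.8997] v=[-0.0057]
Step 21: x=[2.9258] v=[0.1743]
First v>=0 after going negative at step 21, time=3.1500

Answer: 3.1500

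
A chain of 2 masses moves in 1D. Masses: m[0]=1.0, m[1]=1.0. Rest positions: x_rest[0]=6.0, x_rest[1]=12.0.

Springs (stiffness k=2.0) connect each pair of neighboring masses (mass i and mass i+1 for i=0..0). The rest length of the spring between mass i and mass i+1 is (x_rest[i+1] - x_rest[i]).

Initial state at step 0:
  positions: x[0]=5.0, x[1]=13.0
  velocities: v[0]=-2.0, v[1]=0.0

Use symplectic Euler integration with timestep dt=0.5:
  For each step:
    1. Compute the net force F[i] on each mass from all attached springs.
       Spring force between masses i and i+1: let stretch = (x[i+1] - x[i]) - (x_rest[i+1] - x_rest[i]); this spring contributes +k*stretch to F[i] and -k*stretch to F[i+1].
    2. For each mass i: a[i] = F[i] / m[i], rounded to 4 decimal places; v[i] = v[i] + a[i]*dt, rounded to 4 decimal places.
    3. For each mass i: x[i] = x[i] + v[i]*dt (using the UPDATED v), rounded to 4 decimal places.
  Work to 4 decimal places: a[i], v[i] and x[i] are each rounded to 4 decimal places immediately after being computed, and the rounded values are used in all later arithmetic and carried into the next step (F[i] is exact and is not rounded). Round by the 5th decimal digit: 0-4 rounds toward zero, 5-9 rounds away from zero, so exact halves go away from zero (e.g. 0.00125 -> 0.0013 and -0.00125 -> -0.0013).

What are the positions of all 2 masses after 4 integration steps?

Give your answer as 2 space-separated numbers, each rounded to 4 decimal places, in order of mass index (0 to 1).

Step 0: x=[5.0000 13.0000] v=[-2.0000 0.0000]
Step 1: x=[5.0000 12.0000] v=[0.0000 -2.0000]
Step 2: x=[5.5000 10.5000] v=[1.0000 -3.0000]
Step 3: x=[5.5000 9.5000] v=[0.0000 -2.0000]
Step 4: x=[4.5000 9.5000] v=[-2.0000 0.0000]

Answer: 4.5000 9.5000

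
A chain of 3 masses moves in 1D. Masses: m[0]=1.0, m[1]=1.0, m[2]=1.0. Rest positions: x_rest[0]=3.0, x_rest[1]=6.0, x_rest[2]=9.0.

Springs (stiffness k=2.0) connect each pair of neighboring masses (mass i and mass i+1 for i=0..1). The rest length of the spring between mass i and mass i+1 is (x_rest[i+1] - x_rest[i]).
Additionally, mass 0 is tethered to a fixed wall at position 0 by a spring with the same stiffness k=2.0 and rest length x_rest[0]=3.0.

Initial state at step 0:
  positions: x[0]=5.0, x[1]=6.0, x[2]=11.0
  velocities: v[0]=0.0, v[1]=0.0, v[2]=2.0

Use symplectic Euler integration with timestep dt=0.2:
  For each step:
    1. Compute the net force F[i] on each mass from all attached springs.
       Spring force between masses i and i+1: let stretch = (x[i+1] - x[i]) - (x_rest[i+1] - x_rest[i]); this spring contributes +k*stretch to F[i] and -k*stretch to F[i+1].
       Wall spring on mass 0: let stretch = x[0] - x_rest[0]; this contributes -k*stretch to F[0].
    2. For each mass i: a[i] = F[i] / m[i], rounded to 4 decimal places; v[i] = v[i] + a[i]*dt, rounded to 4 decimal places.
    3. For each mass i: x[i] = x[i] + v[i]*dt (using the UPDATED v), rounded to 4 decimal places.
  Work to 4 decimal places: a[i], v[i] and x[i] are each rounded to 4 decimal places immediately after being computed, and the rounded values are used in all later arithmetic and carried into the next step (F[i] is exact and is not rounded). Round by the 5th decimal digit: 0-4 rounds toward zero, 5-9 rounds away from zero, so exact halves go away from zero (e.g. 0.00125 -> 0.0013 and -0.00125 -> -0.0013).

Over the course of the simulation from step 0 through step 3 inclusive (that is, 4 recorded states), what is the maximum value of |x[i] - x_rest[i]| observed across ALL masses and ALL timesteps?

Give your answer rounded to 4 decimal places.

Answer: 2.3264

Derivation:
Step 0: x=[5.0000 6.0000 11.0000] v=[0.0000 0.0000 2.0000]
Step 1: x=[4.6800 6.3200 11.2400] v=[-1.6000 1.6000 1.2000]
Step 2: x=[4.1168 6.9024 11.3264] v=[-2.8160 2.9120 0.4320]
Step 3: x=[3.4471 7.6159 11.2989] v=[-3.3485 3.5674 -0.1376]
Max displacement = 2.3264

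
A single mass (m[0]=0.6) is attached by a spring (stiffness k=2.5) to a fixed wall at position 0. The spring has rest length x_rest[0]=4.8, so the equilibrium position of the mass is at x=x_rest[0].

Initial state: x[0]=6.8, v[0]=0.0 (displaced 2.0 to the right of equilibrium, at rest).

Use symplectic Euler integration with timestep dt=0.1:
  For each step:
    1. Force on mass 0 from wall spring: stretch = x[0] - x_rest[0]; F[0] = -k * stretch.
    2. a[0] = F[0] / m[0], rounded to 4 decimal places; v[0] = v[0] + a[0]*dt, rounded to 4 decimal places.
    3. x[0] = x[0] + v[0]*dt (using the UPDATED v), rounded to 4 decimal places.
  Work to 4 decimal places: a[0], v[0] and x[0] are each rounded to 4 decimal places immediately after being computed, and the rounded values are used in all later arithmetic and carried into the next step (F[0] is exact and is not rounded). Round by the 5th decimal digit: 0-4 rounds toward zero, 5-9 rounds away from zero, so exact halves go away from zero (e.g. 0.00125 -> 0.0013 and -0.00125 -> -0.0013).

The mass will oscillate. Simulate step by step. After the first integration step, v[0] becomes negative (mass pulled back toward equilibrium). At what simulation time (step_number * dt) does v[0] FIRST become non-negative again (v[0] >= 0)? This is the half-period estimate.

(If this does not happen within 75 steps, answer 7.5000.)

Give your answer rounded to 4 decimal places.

Answer: 1.6000

Derivation:
Step 0: x=[6.8000] v=[0.0000]
Step 1: x=[6.7167] v=[-0.8333]
Step 2: x=[6.5535] v=[-1.6319]
Step 3: x=[6.3173] v=[-2.3625]
Step 4: x=[6.0178] v=[-2.9947]
Step 5: x=[5.6676] v=[-3.5021]
Step 6: x=[5.2812] v=[-3.8636]
Step 7: x=[4.8748] v=[-4.0641]
Step 8: x=[4.4653] v=[-4.0953]
Step 9: x=[4.0697] v=[-3.9558]
Step 10: x=[3.7046] v=[-3.6515]
Step 11: x=[3.3851] v=[-3.1951]
Step 12: x=[3.1245] v=[-2.6056]
Step 13: x=[2.9338] v=[-1.9075]
Step 14: x=[2.8208] v=[-1.1299]
Step 15: x=[2.7903] v=[-0.3052]
Step 16: x=[2.8435] v=[0.5322]
First v>=0 after going negative at step 16, time=1.6000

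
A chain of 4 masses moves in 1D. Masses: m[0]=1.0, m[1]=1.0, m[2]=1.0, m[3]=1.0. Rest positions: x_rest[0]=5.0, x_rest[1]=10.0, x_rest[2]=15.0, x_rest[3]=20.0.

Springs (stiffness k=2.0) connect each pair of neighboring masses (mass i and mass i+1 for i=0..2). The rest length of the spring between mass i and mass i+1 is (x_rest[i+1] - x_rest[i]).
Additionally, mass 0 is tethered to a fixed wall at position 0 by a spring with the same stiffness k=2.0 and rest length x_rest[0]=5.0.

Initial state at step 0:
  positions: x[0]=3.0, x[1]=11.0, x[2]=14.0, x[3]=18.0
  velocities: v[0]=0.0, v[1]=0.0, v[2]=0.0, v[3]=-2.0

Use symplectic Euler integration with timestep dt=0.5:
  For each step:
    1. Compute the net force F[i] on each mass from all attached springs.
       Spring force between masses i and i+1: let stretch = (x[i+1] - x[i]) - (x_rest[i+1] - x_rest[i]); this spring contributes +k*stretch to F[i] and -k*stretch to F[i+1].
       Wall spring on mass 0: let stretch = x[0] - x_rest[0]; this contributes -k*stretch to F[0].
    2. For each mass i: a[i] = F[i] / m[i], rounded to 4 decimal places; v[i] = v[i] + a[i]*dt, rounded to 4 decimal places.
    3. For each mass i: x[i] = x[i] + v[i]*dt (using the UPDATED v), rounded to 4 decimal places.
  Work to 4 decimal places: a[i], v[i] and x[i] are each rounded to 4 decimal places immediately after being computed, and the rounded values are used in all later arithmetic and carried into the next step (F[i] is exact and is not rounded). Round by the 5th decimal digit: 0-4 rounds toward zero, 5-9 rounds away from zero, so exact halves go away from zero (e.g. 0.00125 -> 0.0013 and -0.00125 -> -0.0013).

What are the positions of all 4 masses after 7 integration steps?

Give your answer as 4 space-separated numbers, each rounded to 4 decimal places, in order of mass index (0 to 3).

Answer: 4.9375 8.5860 13.2266 19.2500

Derivation:
Step 0: x=[3.0000 11.0000 14.0000 18.0000] v=[0.0000 0.0000 0.0000 -2.0000]
Step 1: x=[5.5000 8.5000 14.5000 17.5000] v=[5.0000 -5.0000 1.0000 -1.0000]
Step 2: x=[6.7500 7.5000 13.5000 18.0000] v=[2.5000 -2.0000 -2.0000 1.0000]
Step 3: x=[5.0000 9.1250 11.7500 18.7500] v=[-3.5000 3.2500 -3.5000 1.5000]
Step 4: x=[2.8125 10.0000 12.1875 18.5000] v=[-4.3750 1.7500 0.8750 -0.5000]
Step 5: x=[2.8125 8.3750 14.6875 17.5938] v=[0.0000 -3.2500 5.0000 -1.8125]
Step 6: x=[4.1875 7.1250 15.4844 17.7344] v=[2.7500 -2.5000 1.5938 0.2812]
Step 7: x=[4.9375 8.5860 13.2266 19.2500] v=[1.5000 2.9219 -4.5156 3.0312]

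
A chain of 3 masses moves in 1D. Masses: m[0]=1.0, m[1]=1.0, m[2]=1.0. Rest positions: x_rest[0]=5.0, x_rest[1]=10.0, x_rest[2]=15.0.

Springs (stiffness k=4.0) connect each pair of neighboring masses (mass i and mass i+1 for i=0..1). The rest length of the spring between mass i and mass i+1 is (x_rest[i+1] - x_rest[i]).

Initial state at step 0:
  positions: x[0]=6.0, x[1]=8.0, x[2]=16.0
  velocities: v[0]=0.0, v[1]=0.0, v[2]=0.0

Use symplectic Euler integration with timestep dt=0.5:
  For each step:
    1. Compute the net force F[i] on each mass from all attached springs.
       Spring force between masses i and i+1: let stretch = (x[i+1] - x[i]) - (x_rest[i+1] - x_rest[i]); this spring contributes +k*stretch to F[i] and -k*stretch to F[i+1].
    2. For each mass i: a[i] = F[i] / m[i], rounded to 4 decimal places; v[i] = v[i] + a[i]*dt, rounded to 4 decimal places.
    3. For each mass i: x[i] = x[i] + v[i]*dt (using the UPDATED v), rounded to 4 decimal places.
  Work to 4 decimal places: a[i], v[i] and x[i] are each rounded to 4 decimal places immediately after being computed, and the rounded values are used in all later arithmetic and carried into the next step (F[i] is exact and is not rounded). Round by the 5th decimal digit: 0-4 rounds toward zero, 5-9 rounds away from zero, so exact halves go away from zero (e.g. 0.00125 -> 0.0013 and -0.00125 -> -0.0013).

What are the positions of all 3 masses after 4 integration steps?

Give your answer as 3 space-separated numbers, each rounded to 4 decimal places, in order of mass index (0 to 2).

Step 0: x=[6.0000 8.0000 16.0000] v=[0.0000 0.0000 0.0000]
Step 1: x=[3.0000 14.0000 13.0000] v=[-6.0000 12.0000 -6.0000]
Step 2: x=[6.0000 8.0000 16.0000] v=[6.0000 -12.0000 6.0000]
Step 3: x=[6.0000 8.0000 16.0000] v=[0.0000 0.0000 0.0000]
Step 4: x=[3.0000 14.0000 13.0000] v=[-6.0000 12.0000 -6.0000]

Answer: 3.0000 14.0000 13.0000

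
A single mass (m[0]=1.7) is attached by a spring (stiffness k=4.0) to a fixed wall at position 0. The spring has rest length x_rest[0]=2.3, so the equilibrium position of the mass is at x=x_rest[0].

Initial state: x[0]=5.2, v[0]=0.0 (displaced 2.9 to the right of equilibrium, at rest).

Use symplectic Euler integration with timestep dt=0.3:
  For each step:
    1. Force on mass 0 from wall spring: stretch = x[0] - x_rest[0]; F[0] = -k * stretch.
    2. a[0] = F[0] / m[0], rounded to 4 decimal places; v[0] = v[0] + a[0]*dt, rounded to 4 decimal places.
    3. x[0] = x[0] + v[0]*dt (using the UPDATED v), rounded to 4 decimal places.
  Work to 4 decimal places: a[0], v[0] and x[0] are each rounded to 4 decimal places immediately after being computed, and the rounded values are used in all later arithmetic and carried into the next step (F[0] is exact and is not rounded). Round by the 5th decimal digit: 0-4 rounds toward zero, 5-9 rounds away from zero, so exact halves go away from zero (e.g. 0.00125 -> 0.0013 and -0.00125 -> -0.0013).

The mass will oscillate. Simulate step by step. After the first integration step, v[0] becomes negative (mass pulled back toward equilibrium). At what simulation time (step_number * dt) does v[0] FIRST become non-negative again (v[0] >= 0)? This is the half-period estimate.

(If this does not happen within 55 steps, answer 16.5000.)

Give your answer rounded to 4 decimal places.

Step 0: x=[5.2000] v=[0.0000]
Step 1: x=[4.5859] v=[-2.0471]
Step 2: x=[3.4877] v=[-3.6607]
Step 3: x=[2.1380] v=[-4.4991]
Step 4: x=[0.8226] v=[-4.3847]
Step 5: x=[-0.1799] v=[-3.3418]
Step 6: x=[-0.6573] v=[-1.5913]
Step 7: x=[-0.5084] v=[0.4962]
First v>=0 after going negative at step 7, time=2.1000

Answer: 2.1000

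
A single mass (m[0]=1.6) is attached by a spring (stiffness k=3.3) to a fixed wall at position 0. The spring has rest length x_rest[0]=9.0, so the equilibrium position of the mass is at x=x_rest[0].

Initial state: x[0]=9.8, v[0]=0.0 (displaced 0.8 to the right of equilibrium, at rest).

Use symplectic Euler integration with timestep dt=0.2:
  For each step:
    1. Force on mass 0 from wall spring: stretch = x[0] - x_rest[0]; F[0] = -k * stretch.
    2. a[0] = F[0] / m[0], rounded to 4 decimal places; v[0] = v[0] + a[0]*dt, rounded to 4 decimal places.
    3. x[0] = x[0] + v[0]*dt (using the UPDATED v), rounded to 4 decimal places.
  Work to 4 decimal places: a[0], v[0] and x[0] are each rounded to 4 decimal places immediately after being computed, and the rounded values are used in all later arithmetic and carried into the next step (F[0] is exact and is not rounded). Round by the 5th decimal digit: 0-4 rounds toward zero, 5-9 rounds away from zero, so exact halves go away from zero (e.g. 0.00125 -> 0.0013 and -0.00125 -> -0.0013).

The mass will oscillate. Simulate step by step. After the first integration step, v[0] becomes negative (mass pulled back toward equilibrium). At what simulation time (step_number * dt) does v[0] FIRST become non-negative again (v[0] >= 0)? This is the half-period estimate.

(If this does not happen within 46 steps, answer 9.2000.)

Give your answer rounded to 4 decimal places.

Step 0: x=[9.8000] v=[0.0000]
Step 1: x=[9.7340] v=[-0.3300]
Step 2: x=[9.6074] v=[-0.6328]
Step 3: x=[9.4307] v=[-0.8834]
Step 4: x=[9.2185] v=[-1.0611]
Step 5: x=[8.9883] v=[-1.1512]
Step 6: x=[8.7590] v=[-1.1464]
Step 7: x=[8.5496] v=[-1.0470]
Step 8: x=[8.3774] v=[-0.8612]
Step 9: x=[8.2565] v=[-0.6044]
Step 10: x=[8.1970] v=[-0.2977]
Step 11: x=[8.2037] v=[0.0335]
First v>=0 after going negative at step 11, time=2.2000

Answer: 2.2000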